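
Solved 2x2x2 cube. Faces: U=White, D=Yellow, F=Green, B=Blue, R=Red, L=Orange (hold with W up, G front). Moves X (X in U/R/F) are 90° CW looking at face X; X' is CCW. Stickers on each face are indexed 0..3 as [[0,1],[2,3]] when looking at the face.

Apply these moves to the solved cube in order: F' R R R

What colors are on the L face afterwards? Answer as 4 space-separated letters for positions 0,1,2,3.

After move 1 (F'): F=GGGG U=WWRR R=YRYR D=OOYY L=OWOW
After move 2 (R): R=YYRR U=WGRG F=GOGY D=OBYB B=RBWB
After move 3 (R): R=RYRY U=WORY F=GBGB D=OWYR B=GBGB
After move 4 (R): R=RRYY U=WBRB F=GWGR D=OGYG B=YBOB
Query: L face = OWOW

Answer: O W O W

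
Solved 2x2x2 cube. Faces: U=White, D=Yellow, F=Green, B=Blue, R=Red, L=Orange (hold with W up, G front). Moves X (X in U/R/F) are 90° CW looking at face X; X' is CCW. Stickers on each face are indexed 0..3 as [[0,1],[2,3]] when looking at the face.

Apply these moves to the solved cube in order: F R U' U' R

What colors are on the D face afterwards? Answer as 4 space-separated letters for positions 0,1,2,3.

After move 1 (F): F=GGGG U=WWOO R=WRWR D=RRYY L=OYOY
After move 2 (R): R=WWRR U=WGOG F=GRGY D=RBYB B=OBWB
After move 3 (U'): U=GGWO F=OYGY R=GRRR B=WWWB L=OBOY
After move 4 (U'): U=GOGW F=OBGY R=OYRR B=GRWB L=WWOY
After move 5 (R): R=RORY U=GBGY F=OBGB D=RWYG B=WROB
Query: D face = RWYG

Answer: R W Y G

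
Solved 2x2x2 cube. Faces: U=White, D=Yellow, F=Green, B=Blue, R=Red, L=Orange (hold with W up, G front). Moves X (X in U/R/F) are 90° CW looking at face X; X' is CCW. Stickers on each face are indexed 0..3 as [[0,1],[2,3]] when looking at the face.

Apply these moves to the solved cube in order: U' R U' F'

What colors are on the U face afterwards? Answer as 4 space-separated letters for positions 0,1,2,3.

Answer: O G O R

Derivation:
After move 1 (U'): U=WWWW F=OOGG R=GGRR B=RRBB L=BBOO
After move 2 (R): R=RGRG U=WOWG F=OYGY D=YBYR B=WRWB
After move 3 (U'): U=OGWW F=BBGY R=OYRG B=RGWB L=WROO
After move 4 (F'): F=BYBG U=OGOR R=BYYG D=ROYR L=WWOW
Query: U face = OGOR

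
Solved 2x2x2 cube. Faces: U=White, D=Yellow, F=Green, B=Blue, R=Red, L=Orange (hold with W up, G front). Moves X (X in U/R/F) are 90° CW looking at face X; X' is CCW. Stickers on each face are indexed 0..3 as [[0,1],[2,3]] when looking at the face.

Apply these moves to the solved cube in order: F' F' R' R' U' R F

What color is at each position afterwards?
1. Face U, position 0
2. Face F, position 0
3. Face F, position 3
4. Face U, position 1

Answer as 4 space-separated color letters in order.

After move 1 (F'): F=GGGG U=WWRR R=YRYR D=OOYY L=OWOW
After move 2 (F'): F=GGGG U=WWYY R=OROR D=WWYY L=OROR
After move 3 (R'): R=RROO U=WBYB F=GWGY D=WGYG B=YBWB
After move 4 (R'): R=RORO U=WWYY F=GBGB D=WWYY B=GBGB
After move 5 (U'): U=WYWY F=ORGB R=GBRO B=ROGB L=GBOR
After move 6 (R): R=RGOB U=WRWB F=OWGY D=WGYR B=YOYB
After move 7 (F): F=GOYW U=WRRB R=WGBB D=ORYR L=GWOG
Query 1: U[0] = W
Query 2: F[0] = G
Query 3: F[3] = W
Query 4: U[1] = R

Answer: W G W R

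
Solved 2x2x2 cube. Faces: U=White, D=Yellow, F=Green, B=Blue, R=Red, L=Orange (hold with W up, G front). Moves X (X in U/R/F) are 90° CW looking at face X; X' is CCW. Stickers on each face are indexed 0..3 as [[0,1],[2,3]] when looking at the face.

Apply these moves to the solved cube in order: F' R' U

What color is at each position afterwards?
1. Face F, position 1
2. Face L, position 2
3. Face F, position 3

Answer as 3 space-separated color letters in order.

Answer: R O R

Derivation:
After move 1 (F'): F=GGGG U=WWRR R=YRYR D=OOYY L=OWOW
After move 2 (R'): R=RRYY U=WBRB F=GWGR D=OGYG B=YBOB
After move 3 (U): U=RWBB F=RRGR R=YBYY B=OWOB L=GWOW
Query 1: F[1] = R
Query 2: L[2] = O
Query 3: F[3] = R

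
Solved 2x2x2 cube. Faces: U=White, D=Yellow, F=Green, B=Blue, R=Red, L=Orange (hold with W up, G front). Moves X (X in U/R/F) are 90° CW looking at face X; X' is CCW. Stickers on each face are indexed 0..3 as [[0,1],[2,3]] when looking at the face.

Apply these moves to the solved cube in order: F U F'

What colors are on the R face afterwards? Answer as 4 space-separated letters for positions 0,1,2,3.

After move 1 (F): F=GGGG U=WWOO R=WRWR D=RRYY L=OYOY
After move 2 (U): U=OWOW F=WRGG R=BBWR B=OYBB L=GGOY
After move 3 (F'): F=RGWG U=OWBW R=RBRR D=GYYY L=GWOO
Query: R face = RBRR

Answer: R B R R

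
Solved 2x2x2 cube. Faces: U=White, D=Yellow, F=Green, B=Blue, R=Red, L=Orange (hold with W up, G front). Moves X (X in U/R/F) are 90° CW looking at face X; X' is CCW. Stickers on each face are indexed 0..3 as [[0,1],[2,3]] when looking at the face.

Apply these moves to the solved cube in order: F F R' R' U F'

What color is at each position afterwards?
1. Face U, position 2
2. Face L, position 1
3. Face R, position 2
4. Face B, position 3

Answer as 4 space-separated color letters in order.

After move 1 (F): F=GGGG U=WWOO R=WRWR D=RRYY L=OYOY
After move 2 (F): F=GGGG U=WWYY R=OROR D=WWYY L=OROR
After move 3 (R'): R=RROO U=WBYB F=GWGY D=WGYG B=YBWB
After move 4 (R'): R=RORO U=WWYY F=GBGB D=WWYY B=GBGB
After move 5 (U): U=YWYW F=ROGB R=GBRO B=ORGB L=GBOR
After move 6 (F'): F=OBRG U=YWGR R=WBWO D=BRYY L=GWOY
Query 1: U[2] = G
Query 2: L[1] = W
Query 3: R[2] = W
Query 4: B[3] = B

Answer: G W W B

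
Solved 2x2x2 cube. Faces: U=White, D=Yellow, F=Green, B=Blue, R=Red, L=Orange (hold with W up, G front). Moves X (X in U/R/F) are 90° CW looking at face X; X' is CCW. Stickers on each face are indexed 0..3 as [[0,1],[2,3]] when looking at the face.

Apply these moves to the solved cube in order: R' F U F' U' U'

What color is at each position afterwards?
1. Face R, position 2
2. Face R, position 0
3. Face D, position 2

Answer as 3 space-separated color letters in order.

After move 1 (R'): R=RRRR U=WBWB F=GWGW D=YGYG B=YBYB
After move 2 (F): F=GGWW U=WBOO R=WRBR D=RRYG L=OYOG
After move 3 (U): U=OWOB F=WRWW R=YBBR B=OYYB L=GGOG
After move 4 (F'): F=RWWW U=OWYB R=RBRR D=GGYG L=GBOO
After move 5 (U'): U=WBOY F=GBWW R=RWRR B=RBYB L=OYOO
After move 6 (U'): U=BYWO F=OYWW R=GBRR B=RWYB L=RBOO
Query 1: R[2] = R
Query 2: R[0] = G
Query 3: D[2] = Y

Answer: R G Y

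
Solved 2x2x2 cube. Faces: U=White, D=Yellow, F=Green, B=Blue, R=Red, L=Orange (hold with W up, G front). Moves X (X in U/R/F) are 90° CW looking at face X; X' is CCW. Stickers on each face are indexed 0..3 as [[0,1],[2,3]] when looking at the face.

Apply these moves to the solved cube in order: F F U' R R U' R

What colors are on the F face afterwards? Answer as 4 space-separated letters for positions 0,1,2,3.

Answer: B Y G Y

Derivation:
After move 1 (F): F=GGGG U=WWOO R=WRWR D=RRYY L=OYOY
After move 2 (F): F=GGGG U=WWYY R=OROR D=WWYY L=OROR
After move 3 (U'): U=WYWY F=ORGG R=GGOR B=ORBB L=BBOR
After move 4 (R): R=OGRG U=WRWG F=OWGY D=WBYO B=YRYB
After move 5 (R): R=ROGG U=WWWY F=OBGO D=WYYY B=GRRB
After move 6 (U'): U=WYWW F=BBGO R=OBGG B=RORB L=GROR
After move 7 (R): R=GOGB U=WBWO F=BYGY D=WRYR B=WOYB
Query: F face = BYGY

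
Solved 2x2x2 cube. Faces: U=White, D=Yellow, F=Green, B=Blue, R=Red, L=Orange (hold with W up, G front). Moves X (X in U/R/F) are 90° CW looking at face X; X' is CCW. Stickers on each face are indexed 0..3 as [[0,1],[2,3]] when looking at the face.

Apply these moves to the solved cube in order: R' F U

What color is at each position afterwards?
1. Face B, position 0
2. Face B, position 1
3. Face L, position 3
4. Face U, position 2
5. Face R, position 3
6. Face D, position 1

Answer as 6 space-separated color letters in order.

Answer: O Y G O R R

Derivation:
After move 1 (R'): R=RRRR U=WBWB F=GWGW D=YGYG B=YBYB
After move 2 (F): F=GGWW U=WBOO R=WRBR D=RRYG L=OYOG
After move 3 (U): U=OWOB F=WRWW R=YBBR B=OYYB L=GGOG
Query 1: B[0] = O
Query 2: B[1] = Y
Query 3: L[3] = G
Query 4: U[2] = O
Query 5: R[3] = R
Query 6: D[1] = R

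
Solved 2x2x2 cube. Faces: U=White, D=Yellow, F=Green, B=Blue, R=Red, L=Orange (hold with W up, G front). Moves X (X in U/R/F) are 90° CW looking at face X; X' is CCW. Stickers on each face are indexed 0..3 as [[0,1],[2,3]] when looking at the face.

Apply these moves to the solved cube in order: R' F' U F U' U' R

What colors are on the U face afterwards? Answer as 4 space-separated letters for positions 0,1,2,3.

Answer: W B W R

Derivation:
After move 1 (R'): R=RRRR U=WBWB F=GWGW D=YGYG B=YBYB
After move 2 (F'): F=WWGG U=WBRR R=GRYR D=OOYG L=OBOW
After move 3 (U): U=RWRB F=GRGG R=YBYR B=OBYB L=WWOW
After move 4 (F): F=GGGR U=RWWW R=RBBR D=YYYG L=WOOO
After move 5 (U'): U=WWRW F=WOGR R=GGBR B=RBYB L=OBOO
After move 6 (U'): U=WWWR F=OBGR R=WOBR B=GGYB L=RBOO
After move 7 (R): R=BWRO U=WBWR F=OYGG D=YYYG B=RGWB
Query: U face = WBWR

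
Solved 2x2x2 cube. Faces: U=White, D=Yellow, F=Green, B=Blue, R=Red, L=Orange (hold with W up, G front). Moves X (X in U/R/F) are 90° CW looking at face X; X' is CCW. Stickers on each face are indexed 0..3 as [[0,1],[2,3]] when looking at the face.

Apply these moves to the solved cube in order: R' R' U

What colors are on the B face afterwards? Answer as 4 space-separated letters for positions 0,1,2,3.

After move 1 (R'): R=RRRR U=WBWB F=GWGW D=YGYG B=YBYB
After move 2 (R'): R=RRRR U=WYWY F=GBGB D=YWYW B=GBGB
After move 3 (U): U=WWYY F=RRGB R=GBRR B=OOGB L=GBOO
Query: B face = OOGB

Answer: O O G B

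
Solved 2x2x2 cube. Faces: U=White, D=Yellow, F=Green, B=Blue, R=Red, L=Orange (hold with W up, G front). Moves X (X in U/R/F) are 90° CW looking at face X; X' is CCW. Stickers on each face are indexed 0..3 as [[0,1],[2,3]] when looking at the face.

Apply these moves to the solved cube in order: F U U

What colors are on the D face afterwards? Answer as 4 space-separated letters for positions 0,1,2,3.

After move 1 (F): F=GGGG U=WWOO R=WRWR D=RRYY L=OYOY
After move 2 (U): U=OWOW F=WRGG R=BBWR B=OYBB L=GGOY
After move 3 (U): U=OOWW F=BBGG R=OYWR B=GGBB L=WROY
Query: D face = RRYY

Answer: R R Y Y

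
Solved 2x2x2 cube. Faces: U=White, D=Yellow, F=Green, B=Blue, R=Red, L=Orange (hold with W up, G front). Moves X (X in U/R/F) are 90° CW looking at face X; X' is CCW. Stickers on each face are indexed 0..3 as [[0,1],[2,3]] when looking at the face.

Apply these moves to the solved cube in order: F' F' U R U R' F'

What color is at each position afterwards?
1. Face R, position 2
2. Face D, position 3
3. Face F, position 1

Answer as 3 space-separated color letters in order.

After move 1 (F'): F=GGGG U=WWRR R=YRYR D=OOYY L=OWOW
After move 2 (F'): F=GGGG U=WWYY R=OROR D=WWYY L=OROR
After move 3 (U): U=YWYW F=ORGG R=BBOR B=ORBB L=GGOR
After move 4 (R): R=OBRB U=YRYG F=OWGY D=WBYO B=WRWB
After move 5 (U): U=YYGR F=OBGY R=WRRB B=GGWB L=OWOR
After move 6 (R'): R=RBWR U=YWGG F=OYGR D=WBYY B=OGBB
After move 7 (F'): F=YROG U=YWRW R=BBWR D=WRYY L=OGOG
Query 1: R[2] = W
Query 2: D[3] = Y
Query 3: F[1] = R

Answer: W Y R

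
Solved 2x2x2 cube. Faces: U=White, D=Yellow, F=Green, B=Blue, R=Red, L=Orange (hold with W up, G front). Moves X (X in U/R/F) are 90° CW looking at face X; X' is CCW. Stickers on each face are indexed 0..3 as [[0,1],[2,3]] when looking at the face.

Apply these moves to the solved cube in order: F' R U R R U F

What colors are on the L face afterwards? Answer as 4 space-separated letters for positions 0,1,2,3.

Answer: Y O O W

Derivation:
After move 1 (F'): F=GGGG U=WWRR R=YRYR D=OOYY L=OWOW
After move 2 (R): R=YYRR U=WGRG F=GOGY D=OBYB B=RBWB
After move 3 (U): U=RWGG F=YYGY R=RBRR B=OWWB L=GOOW
After move 4 (R): R=RRRB U=RYGY F=YBGB D=OWYO B=GWWB
After move 5 (R): R=RRBR U=RBGB F=YWGO D=OWYG B=YWYB
After move 6 (U): U=GRBB F=RRGO R=YWBR B=GOYB L=YWOW
After move 7 (F): F=GROR U=GRWW R=BWBR D=BYYG L=YOOW
Query: L face = YOOW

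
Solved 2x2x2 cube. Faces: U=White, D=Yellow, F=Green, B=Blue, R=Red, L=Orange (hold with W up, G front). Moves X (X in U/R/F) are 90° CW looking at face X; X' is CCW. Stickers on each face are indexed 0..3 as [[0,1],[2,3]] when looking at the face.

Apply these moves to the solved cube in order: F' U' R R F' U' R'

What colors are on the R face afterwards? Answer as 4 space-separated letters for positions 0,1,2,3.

After move 1 (F'): F=GGGG U=WWRR R=YRYR D=OOYY L=OWOW
After move 2 (U'): U=WRWR F=OWGG R=GGYR B=YRBB L=BBOW
After move 3 (R): R=YGRG U=WWWG F=OOGY D=OBYY B=RRRB
After move 4 (R): R=RYGG U=WOWY F=OBGY D=ORYR B=GRWB
After move 5 (F'): F=BYOG U=WORG R=RYOG D=BWYR L=BYOW
After move 6 (U'): U=OGWR F=BYOG R=BYOG B=RYWB L=GROW
After move 7 (R'): R=YGBO U=OWWR F=BGOR D=BYYG B=RYWB
Query: R face = YGBO

Answer: Y G B O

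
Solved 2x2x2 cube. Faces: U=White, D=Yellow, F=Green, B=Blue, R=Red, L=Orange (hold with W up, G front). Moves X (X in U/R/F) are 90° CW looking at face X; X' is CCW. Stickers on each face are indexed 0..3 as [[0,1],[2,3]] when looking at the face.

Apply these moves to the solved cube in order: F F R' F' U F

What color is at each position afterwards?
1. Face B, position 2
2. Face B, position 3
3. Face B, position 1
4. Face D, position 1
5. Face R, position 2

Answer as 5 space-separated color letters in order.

Answer: W B B Y B

Derivation:
After move 1 (F): F=GGGG U=WWOO R=WRWR D=RRYY L=OYOY
After move 2 (F): F=GGGG U=WWYY R=OROR D=WWYY L=OROR
After move 3 (R'): R=RROO U=WBYB F=GWGY D=WGYG B=YBWB
After move 4 (F'): F=WYGG U=WBRO R=GRWO D=RRYG L=OBOY
After move 5 (U): U=RWOB F=GRGG R=YBWO B=OBWB L=WYOY
After move 6 (F): F=GGGR U=RWYY R=OBBO D=WYYG L=WROR
Query 1: B[2] = W
Query 2: B[3] = B
Query 3: B[1] = B
Query 4: D[1] = Y
Query 5: R[2] = B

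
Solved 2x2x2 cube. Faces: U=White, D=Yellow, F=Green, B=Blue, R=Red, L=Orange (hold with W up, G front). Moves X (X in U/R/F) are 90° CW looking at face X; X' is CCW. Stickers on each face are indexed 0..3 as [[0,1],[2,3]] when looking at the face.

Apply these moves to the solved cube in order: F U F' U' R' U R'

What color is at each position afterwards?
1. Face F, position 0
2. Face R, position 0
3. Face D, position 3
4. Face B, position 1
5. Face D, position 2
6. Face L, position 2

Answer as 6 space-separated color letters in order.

After move 1 (F): F=GGGG U=WWOO R=WRWR D=RRYY L=OYOY
After move 2 (U): U=OWOW F=WRGG R=BBWR B=OYBB L=GGOY
After move 3 (F'): F=RGWG U=OWBW R=RBRR D=GYYY L=GWOO
After move 4 (U'): U=WWOB F=GWWG R=RGRR B=RBBB L=OYOO
After move 5 (R'): R=GRRR U=WBOR F=GWWB D=GWYG B=YBYB
After move 6 (U): U=OWRB F=GRWB R=YBRR B=OYYB L=GWOO
After move 7 (R'): R=BRYR U=OYRO F=GWWB D=GRYB B=GYWB
Query 1: F[0] = G
Query 2: R[0] = B
Query 3: D[3] = B
Query 4: B[1] = Y
Query 5: D[2] = Y
Query 6: L[2] = O

Answer: G B B Y Y O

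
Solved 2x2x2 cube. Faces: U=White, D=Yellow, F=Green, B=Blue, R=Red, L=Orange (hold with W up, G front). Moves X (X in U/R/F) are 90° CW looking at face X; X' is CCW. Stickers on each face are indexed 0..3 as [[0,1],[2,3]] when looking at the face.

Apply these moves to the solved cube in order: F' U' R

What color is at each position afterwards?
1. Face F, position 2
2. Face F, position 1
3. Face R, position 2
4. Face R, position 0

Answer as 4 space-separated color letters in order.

Answer: G O R Y

Derivation:
After move 1 (F'): F=GGGG U=WWRR R=YRYR D=OOYY L=OWOW
After move 2 (U'): U=WRWR F=OWGG R=GGYR B=YRBB L=BBOW
After move 3 (R): R=YGRG U=WWWG F=OOGY D=OBYY B=RRRB
Query 1: F[2] = G
Query 2: F[1] = O
Query 3: R[2] = R
Query 4: R[0] = Y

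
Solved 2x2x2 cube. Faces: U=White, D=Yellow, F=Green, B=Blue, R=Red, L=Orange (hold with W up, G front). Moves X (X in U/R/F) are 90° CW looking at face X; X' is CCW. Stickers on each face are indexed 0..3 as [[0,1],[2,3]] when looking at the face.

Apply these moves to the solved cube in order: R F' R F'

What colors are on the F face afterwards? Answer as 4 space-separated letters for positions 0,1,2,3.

Answer: O B Y G

Derivation:
After move 1 (R): R=RRRR U=WGWG F=GYGY D=YBYB B=WBWB
After move 2 (F'): F=YYGG U=WGRR R=BRYR D=OOYB L=OGOW
After move 3 (R): R=YBRR U=WYRG F=YOGB D=OWYW B=RBGB
After move 4 (F'): F=OBYG U=WYYR R=WBOR D=GWYW L=OGOR
Query: F face = OBYG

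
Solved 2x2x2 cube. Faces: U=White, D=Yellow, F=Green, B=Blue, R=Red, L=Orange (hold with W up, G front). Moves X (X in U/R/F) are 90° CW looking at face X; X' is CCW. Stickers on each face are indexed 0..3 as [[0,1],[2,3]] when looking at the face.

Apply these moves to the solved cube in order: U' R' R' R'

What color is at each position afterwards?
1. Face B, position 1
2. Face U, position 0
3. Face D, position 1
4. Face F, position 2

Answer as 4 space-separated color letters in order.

Answer: R W B G

Derivation:
After move 1 (U'): U=WWWW F=OOGG R=GGRR B=RRBB L=BBOO
After move 2 (R'): R=GRGR U=WBWR F=OWGW D=YOYG B=YRYB
After move 3 (R'): R=RRGG U=WYWY F=OBGR D=YWYW B=GROB
After move 4 (R'): R=RGRG U=WOWG F=OYGY D=YBYR B=WRWB
Query 1: B[1] = R
Query 2: U[0] = W
Query 3: D[1] = B
Query 4: F[2] = G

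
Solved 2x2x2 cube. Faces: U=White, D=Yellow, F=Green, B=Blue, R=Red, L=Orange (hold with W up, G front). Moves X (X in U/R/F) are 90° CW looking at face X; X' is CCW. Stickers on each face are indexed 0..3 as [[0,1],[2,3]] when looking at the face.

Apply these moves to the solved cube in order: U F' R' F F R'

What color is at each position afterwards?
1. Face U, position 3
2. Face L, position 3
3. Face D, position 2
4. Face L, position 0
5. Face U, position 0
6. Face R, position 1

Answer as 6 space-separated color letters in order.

After move 1 (U): U=WWWW F=RRGG R=BBRR B=OOBB L=GGOO
After move 2 (F'): F=RGRG U=WWBR R=YBYR D=GOYY L=GWOW
After move 3 (R'): R=BRYY U=WBBO F=RWRR D=GGYG B=YOOB
After move 4 (F): F=RRRW U=WBWW R=BROY D=YBYG L=GGOG
After move 5 (F): F=RRWR U=WBGG R=WRWY D=OBYG L=GYOB
After move 6 (R'): R=RYWW U=WOGY F=RBWG D=ORYR B=GOBB
Query 1: U[3] = Y
Query 2: L[3] = B
Query 3: D[2] = Y
Query 4: L[0] = G
Query 5: U[0] = W
Query 6: R[1] = Y

Answer: Y B Y G W Y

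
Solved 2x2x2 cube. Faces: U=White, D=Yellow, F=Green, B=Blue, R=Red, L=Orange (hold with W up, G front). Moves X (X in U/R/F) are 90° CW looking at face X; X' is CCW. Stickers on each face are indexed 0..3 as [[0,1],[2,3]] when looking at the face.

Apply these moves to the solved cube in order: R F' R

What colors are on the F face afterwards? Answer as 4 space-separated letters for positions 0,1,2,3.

Answer: Y O G B

Derivation:
After move 1 (R): R=RRRR U=WGWG F=GYGY D=YBYB B=WBWB
After move 2 (F'): F=YYGG U=WGRR R=BRYR D=OOYB L=OGOW
After move 3 (R): R=YBRR U=WYRG F=YOGB D=OWYW B=RBGB
Query: F face = YOGB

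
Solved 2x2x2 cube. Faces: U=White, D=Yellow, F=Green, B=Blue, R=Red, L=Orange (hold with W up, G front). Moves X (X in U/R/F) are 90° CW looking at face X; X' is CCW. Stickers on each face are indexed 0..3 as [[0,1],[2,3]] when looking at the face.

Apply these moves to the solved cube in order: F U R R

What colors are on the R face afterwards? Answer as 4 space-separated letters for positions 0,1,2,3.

Answer: R W B B

Derivation:
After move 1 (F): F=GGGG U=WWOO R=WRWR D=RRYY L=OYOY
After move 2 (U): U=OWOW F=WRGG R=BBWR B=OYBB L=GGOY
After move 3 (R): R=WBRB U=OROG F=WRGY D=RBYO B=WYWB
After move 4 (R): R=RWBB U=OROY F=WBGO D=RWYW B=GYRB
Query: R face = RWBB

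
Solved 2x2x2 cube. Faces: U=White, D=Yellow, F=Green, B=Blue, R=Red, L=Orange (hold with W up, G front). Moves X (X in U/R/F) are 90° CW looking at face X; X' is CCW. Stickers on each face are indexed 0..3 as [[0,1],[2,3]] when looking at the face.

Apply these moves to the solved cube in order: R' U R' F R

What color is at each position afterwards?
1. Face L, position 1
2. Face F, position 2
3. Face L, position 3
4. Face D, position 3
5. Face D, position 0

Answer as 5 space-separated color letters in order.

Answer: Y B R G Y

Derivation:
After move 1 (R'): R=RRRR U=WBWB F=GWGW D=YGYG B=YBYB
After move 2 (U): U=WWBB F=RRGW R=YBRR B=OOYB L=GWOO
After move 3 (R'): R=BRYR U=WYBO F=RWGB D=YRYW B=GOGB
After move 4 (F): F=GRBW U=WYOW R=BROR D=YBYW L=GYOR
After move 5 (R): R=OBRR U=WROW F=GBBW D=YGYG B=WOYB
Query 1: L[1] = Y
Query 2: F[2] = B
Query 3: L[3] = R
Query 4: D[3] = G
Query 5: D[0] = Y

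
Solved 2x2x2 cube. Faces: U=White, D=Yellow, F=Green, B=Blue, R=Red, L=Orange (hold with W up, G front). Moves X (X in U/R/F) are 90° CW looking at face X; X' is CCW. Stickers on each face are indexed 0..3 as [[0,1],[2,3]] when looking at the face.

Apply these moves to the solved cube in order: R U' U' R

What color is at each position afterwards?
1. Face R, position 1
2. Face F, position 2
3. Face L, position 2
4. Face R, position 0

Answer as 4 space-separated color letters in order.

After move 1 (R): R=RRRR U=WGWG F=GYGY D=YBYB B=WBWB
After move 2 (U'): U=GGWW F=OOGY R=GYRR B=RRWB L=WBOO
After move 3 (U'): U=GWGW F=WBGY R=OORR B=GYWB L=RROO
After move 4 (R): R=RORO U=GBGY F=WBGB D=YWYG B=WYWB
Query 1: R[1] = O
Query 2: F[2] = G
Query 3: L[2] = O
Query 4: R[0] = R

Answer: O G O R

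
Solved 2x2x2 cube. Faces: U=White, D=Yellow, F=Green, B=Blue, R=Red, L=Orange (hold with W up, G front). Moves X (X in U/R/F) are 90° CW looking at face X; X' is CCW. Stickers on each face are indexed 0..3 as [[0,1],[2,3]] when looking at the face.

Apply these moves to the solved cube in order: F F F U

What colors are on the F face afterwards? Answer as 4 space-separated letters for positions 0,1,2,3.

Answer: Y R G G

Derivation:
After move 1 (F): F=GGGG U=WWOO R=WRWR D=RRYY L=OYOY
After move 2 (F): F=GGGG U=WWYY R=OROR D=WWYY L=OROR
After move 3 (F): F=GGGG U=WWRR R=YRYR D=OOYY L=OWOW
After move 4 (U): U=RWRW F=YRGG R=BBYR B=OWBB L=GGOW
Query: F face = YRGG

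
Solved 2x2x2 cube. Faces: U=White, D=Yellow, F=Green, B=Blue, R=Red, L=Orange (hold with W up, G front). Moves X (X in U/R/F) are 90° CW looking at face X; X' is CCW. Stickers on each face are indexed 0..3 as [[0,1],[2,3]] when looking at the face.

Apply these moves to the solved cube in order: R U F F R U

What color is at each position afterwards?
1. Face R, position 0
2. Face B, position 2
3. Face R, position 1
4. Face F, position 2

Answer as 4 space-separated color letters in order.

After move 1 (R): R=RRRR U=WGWG F=GYGY D=YBYB B=WBWB
After move 2 (U): U=WWGG F=RRGY R=WBRR B=OOWB L=GYOO
After move 3 (F): F=GRYR U=WWOY R=GBGR D=RWYB L=GYOB
After move 4 (F): F=YGRR U=WWBY R=OBYR D=GGYB L=GROW
After move 5 (R): R=YORB U=WGBR F=YGRB D=GWYO B=YOWB
After move 6 (U): U=BWRG F=YORB R=YORB B=GRWB L=YGOW
Query 1: R[0] = Y
Query 2: B[2] = W
Query 3: R[1] = O
Query 4: F[2] = R

Answer: Y W O R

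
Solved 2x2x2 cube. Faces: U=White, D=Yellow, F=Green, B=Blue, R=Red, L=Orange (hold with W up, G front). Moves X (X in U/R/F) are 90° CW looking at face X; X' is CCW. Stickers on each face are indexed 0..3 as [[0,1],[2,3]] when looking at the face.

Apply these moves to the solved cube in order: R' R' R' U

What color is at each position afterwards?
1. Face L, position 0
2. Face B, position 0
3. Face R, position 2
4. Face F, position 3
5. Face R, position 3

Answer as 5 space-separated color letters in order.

Answer: G O R Y R

Derivation:
After move 1 (R'): R=RRRR U=WBWB F=GWGW D=YGYG B=YBYB
After move 2 (R'): R=RRRR U=WYWY F=GBGB D=YWYW B=GBGB
After move 3 (R'): R=RRRR U=WGWG F=GYGY D=YBYB B=WBWB
After move 4 (U): U=WWGG F=RRGY R=WBRR B=OOWB L=GYOO
Query 1: L[0] = G
Query 2: B[0] = O
Query 3: R[2] = R
Query 4: F[3] = Y
Query 5: R[3] = R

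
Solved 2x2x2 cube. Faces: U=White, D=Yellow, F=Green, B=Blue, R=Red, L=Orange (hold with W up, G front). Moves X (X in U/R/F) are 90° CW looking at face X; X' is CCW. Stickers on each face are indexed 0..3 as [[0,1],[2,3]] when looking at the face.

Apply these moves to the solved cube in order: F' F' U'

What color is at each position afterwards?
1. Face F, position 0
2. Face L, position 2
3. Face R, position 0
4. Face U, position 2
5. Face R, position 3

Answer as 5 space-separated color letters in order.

Answer: O O G W R

Derivation:
After move 1 (F'): F=GGGG U=WWRR R=YRYR D=OOYY L=OWOW
After move 2 (F'): F=GGGG U=WWYY R=OROR D=WWYY L=OROR
After move 3 (U'): U=WYWY F=ORGG R=GGOR B=ORBB L=BBOR
Query 1: F[0] = O
Query 2: L[2] = O
Query 3: R[0] = G
Query 4: U[2] = W
Query 5: R[3] = R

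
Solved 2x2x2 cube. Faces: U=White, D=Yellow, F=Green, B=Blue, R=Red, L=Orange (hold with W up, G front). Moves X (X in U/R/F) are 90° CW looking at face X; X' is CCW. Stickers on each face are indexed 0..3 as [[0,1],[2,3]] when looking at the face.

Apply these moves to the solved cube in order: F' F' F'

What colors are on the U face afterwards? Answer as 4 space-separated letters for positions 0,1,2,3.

Answer: W W O O

Derivation:
After move 1 (F'): F=GGGG U=WWRR R=YRYR D=OOYY L=OWOW
After move 2 (F'): F=GGGG U=WWYY R=OROR D=WWYY L=OROR
After move 3 (F'): F=GGGG U=WWOO R=WRWR D=RRYY L=OYOY
Query: U face = WWOO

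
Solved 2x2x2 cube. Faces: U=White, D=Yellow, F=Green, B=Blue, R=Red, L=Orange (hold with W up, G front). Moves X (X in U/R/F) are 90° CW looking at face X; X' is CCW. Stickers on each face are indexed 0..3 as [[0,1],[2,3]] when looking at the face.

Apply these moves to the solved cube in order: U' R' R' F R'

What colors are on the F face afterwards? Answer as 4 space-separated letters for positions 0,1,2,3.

Answer: G Y R B

Derivation:
After move 1 (U'): U=WWWW F=OOGG R=GGRR B=RRBB L=BBOO
After move 2 (R'): R=GRGR U=WBWR F=OWGW D=YOYG B=YRYB
After move 3 (R'): R=RRGG U=WYWY F=OBGR D=YWYW B=GROB
After move 4 (F): F=GORB U=WYOB R=WRYG D=GRYW L=BYOW
After move 5 (R'): R=RGWY U=WOOG F=GYRB D=GOYB B=WRRB
Query: F face = GYRB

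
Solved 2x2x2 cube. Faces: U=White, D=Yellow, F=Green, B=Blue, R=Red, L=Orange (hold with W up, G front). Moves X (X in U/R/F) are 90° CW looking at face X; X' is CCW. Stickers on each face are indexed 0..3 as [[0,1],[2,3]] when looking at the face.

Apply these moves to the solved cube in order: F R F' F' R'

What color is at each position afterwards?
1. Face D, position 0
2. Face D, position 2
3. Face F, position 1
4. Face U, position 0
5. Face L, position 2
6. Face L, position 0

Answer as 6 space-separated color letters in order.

Answer: G Y G W O O

Derivation:
After move 1 (F): F=GGGG U=WWOO R=WRWR D=RRYY L=OYOY
After move 2 (R): R=WWRR U=WGOG F=GRGY D=RBYB B=OBWB
After move 3 (F'): F=RYGG U=WGWR R=BWRR D=YYYB L=OGOO
After move 4 (F'): F=YGRG U=WGBR R=YWYR D=GOYB L=OROW
After move 5 (R'): R=WRYY U=WWBO F=YGRR D=GGYG B=BBOB
Query 1: D[0] = G
Query 2: D[2] = Y
Query 3: F[1] = G
Query 4: U[0] = W
Query 5: L[2] = O
Query 6: L[0] = O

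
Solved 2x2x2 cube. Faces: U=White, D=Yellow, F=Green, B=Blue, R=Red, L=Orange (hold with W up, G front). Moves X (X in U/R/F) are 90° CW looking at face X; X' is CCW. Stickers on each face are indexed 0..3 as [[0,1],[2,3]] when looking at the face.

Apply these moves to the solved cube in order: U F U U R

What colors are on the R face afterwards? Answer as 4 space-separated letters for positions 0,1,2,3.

After move 1 (U): U=WWWW F=RRGG R=BBRR B=OOBB L=GGOO
After move 2 (F): F=GRGR U=WWOG R=WBWR D=RBYY L=GYOY
After move 3 (U): U=OWGW F=WBGR R=OOWR B=GYBB L=GROY
After move 4 (U): U=GOWW F=OOGR R=GYWR B=GRBB L=WBOY
After move 5 (R): R=WGRY U=GOWR F=OBGY D=RBYG B=WROB
Query: R face = WGRY

Answer: W G R Y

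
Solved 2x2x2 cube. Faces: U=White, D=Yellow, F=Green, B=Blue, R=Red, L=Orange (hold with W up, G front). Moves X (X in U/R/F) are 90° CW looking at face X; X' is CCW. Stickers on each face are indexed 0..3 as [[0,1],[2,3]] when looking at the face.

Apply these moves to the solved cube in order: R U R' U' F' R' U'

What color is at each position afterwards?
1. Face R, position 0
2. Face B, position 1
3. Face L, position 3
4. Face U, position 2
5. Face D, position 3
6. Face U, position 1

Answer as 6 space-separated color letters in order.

Answer: Y R W W G B

Derivation:
After move 1 (R): R=RRRR U=WGWG F=GYGY D=YBYB B=WBWB
After move 2 (U): U=WWGG F=RRGY R=WBRR B=OOWB L=GYOO
After move 3 (R'): R=BRWR U=WWGO F=RWGG D=YRYY B=BOBB
After move 4 (U'): U=WOWG F=GYGG R=RWWR B=BRBB L=BOOO
After move 5 (F'): F=YGGG U=WORW R=RWYR D=OOYY L=BGOW
After move 6 (R'): R=WRRY U=WBRB F=YOGW D=OGYG B=YROB
After move 7 (U'): U=BBWR F=BGGW R=YORY B=WROB L=YROW
Query 1: R[0] = Y
Query 2: B[1] = R
Query 3: L[3] = W
Query 4: U[2] = W
Query 5: D[3] = G
Query 6: U[1] = B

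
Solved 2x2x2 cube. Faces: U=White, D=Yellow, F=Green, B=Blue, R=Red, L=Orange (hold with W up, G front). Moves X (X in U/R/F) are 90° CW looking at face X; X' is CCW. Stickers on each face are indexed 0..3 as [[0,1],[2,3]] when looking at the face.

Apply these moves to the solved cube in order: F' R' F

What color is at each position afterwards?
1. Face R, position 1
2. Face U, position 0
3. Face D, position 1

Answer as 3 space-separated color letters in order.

Answer: R W R

Derivation:
After move 1 (F'): F=GGGG U=WWRR R=YRYR D=OOYY L=OWOW
After move 2 (R'): R=RRYY U=WBRB F=GWGR D=OGYG B=YBOB
After move 3 (F): F=GGRW U=WBWW R=RRBY D=YRYG L=OOOG
Query 1: R[1] = R
Query 2: U[0] = W
Query 3: D[1] = R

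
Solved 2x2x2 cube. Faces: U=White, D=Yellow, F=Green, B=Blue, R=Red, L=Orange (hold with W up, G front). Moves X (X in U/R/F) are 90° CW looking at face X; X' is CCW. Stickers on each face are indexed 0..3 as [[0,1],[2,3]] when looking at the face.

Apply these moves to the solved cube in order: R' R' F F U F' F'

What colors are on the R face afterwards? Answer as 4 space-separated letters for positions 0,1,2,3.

Answer: R B G R

Derivation:
After move 1 (R'): R=RRRR U=WBWB F=GWGW D=YGYG B=YBYB
After move 2 (R'): R=RRRR U=WYWY F=GBGB D=YWYW B=GBGB
After move 3 (F): F=GGBB U=WYOO R=WRYR D=RRYW L=OYOW
After move 4 (F): F=BGBG U=WYWY R=OROR D=YWYW L=OROR
After move 5 (U): U=WWYY F=ORBG R=GBOR B=ORGB L=BGOR
After move 6 (F'): F=RGOB U=WWGO R=WBYR D=GRYW L=BYOY
After move 7 (F'): F=GBRO U=WWWY R=RBGR D=YYYW L=BOOG
Query: R face = RBGR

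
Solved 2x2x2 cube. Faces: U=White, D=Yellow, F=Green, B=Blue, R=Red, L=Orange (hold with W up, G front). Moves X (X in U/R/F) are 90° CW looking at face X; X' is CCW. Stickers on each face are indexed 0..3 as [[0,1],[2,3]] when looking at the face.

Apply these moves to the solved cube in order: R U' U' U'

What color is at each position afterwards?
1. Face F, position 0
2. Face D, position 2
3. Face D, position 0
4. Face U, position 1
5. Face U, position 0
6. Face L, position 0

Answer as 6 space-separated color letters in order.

After move 1 (R): R=RRRR U=WGWG F=GYGY D=YBYB B=WBWB
After move 2 (U'): U=GGWW F=OOGY R=GYRR B=RRWB L=WBOO
After move 3 (U'): U=GWGW F=WBGY R=OORR B=GYWB L=RROO
After move 4 (U'): U=WWGG F=RRGY R=WBRR B=OOWB L=GYOO
Query 1: F[0] = R
Query 2: D[2] = Y
Query 3: D[0] = Y
Query 4: U[1] = W
Query 5: U[0] = W
Query 6: L[0] = G

Answer: R Y Y W W G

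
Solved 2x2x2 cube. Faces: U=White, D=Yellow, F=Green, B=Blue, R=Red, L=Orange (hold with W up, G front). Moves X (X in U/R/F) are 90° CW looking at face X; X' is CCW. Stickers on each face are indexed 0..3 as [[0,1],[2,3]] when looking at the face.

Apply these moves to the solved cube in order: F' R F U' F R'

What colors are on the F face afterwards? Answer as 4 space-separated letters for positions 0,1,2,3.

Answer: Y W O B

Derivation:
After move 1 (F'): F=GGGG U=WWRR R=YRYR D=OOYY L=OWOW
After move 2 (R): R=YYRR U=WGRG F=GOGY D=OBYB B=RBWB
After move 3 (F): F=GGYO U=WGWW R=RYGR D=RYYB L=OOOB
After move 4 (U'): U=GWWW F=OOYO R=GGGR B=RYWB L=RBOB
After move 5 (F): F=YOOO U=GWBB R=WGWR D=GGYB L=RROY
After move 6 (R'): R=GRWW U=GWBR F=YWOB D=GOYO B=BYGB
Query: F face = YWOB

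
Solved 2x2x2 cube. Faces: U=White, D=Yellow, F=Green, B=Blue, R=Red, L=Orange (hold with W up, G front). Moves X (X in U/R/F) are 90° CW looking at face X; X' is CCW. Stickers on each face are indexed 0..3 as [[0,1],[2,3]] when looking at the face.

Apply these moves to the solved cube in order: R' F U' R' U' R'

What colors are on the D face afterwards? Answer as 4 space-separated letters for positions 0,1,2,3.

After move 1 (R'): R=RRRR U=WBWB F=GWGW D=YGYG B=YBYB
After move 2 (F): F=GGWW U=WBOO R=WRBR D=RRYG L=OYOG
After move 3 (U'): U=BOWO F=OYWW R=GGBR B=WRYB L=YBOG
After move 4 (R'): R=GRGB U=BYWW F=OOWO D=RYYW B=GRRB
After move 5 (U'): U=YWBW F=YBWO R=OOGB B=GRRB L=GROG
After move 6 (R'): R=OBOG U=YRBG F=YWWW D=RBYO B=WRYB
Query: D face = RBYO

Answer: R B Y O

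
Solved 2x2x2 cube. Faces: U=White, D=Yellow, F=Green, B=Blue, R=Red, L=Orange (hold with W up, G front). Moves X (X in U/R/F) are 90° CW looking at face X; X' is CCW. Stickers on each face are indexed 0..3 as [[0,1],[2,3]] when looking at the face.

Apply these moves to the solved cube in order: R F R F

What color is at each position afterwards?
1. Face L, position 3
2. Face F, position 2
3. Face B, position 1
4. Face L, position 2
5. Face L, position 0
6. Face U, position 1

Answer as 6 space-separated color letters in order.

Answer: W B B O O G

Derivation:
After move 1 (R): R=RRRR U=WGWG F=GYGY D=YBYB B=WBWB
After move 2 (F): F=GGYY U=WGOO R=WRGR D=RRYB L=OYOB
After move 3 (R): R=GWRR U=WGOY F=GRYB D=RWYW B=OBGB
After move 4 (F): F=YGBR U=WGBY R=OWYR D=RGYW L=OROW
Query 1: L[3] = W
Query 2: F[2] = B
Query 3: B[1] = B
Query 4: L[2] = O
Query 5: L[0] = O
Query 6: U[1] = G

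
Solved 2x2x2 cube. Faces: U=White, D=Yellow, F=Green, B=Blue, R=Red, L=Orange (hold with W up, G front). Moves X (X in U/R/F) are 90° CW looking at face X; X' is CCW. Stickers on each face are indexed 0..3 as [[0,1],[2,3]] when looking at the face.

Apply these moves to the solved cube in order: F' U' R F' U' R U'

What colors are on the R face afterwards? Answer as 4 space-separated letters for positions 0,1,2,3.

After move 1 (F'): F=GGGG U=WWRR R=YRYR D=OOYY L=OWOW
After move 2 (U'): U=WRWR F=OWGG R=GGYR B=YRBB L=BBOW
After move 3 (R): R=YGRG U=WWWG F=OOGY D=OBYY B=RRRB
After move 4 (F'): F=OYOG U=WWYR R=BGOG D=BWYY L=BGOW
After move 5 (U'): U=WRWY F=BGOG R=OYOG B=BGRB L=RROW
After move 6 (R): R=OOGY U=WGWG F=BWOY D=BRYB B=YGRB
After move 7 (U'): U=GGWW F=RROY R=BWGY B=OORB L=YGOW
Query: R face = BWGY

Answer: B W G Y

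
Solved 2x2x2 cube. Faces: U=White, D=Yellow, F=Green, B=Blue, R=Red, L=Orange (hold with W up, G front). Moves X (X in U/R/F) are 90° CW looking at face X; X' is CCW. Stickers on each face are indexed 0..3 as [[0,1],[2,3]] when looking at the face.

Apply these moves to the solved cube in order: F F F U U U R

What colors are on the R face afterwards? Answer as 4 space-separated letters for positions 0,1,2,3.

Answer: Y G R G

Derivation:
After move 1 (F): F=GGGG U=WWOO R=WRWR D=RRYY L=OYOY
After move 2 (F): F=GGGG U=WWYY R=OROR D=WWYY L=OROR
After move 3 (F): F=GGGG U=WWRR R=YRYR D=OOYY L=OWOW
After move 4 (U): U=RWRW F=YRGG R=BBYR B=OWBB L=GGOW
After move 5 (U): U=RRWW F=BBGG R=OWYR B=GGBB L=YROW
After move 6 (U): U=WRWR F=OWGG R=GGYR B=YRBB L=BBOW
After move 7 (R): R=YGRG U=WWWG F=OOGY D=OBYY B=RRRB
Query: R face = YGRG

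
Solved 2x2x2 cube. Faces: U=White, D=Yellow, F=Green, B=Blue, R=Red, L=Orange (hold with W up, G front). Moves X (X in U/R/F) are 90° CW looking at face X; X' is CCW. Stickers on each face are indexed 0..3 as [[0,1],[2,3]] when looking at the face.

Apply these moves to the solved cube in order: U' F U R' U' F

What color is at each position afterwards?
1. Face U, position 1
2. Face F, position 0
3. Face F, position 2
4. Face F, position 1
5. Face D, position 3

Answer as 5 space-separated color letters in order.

Answer: B G W G O

Derivation:
After move 1 (U'): U=WWWW F=OOGG R=GGRR B=RRBB L=BBOO
After move 2 (F): F=GOGO U=WWOB R=WGWR D=RGYY L=BYOY
After move 3 (U): U=OWBW F=WGGO R=RRWR B=BYBB L=GOOY
After move 4 (R'): R=RRRW U=OBBB F=WWGW D=RGYO B=YYGB
After move 5 (U'): U=BBOB F=GOGW R=WWRW B=RRGB L=YYOY
After move 6 (F): F=GGWO U=BBYY R=OWBW D=RWYO L=YROG
Query 1: U[1] = B
Query 2: F[0] = G
Query 3: F[2] = W
Query 4: F[1] = G
Query 5: D[3] = O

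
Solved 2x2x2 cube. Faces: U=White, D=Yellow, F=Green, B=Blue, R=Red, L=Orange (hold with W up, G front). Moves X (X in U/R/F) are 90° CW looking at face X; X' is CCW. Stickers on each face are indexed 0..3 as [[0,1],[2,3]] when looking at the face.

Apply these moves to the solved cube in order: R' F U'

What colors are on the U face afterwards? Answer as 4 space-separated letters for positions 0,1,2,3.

After move 1 (R'): R=RRRR U=WBWB F=GWGW D=YGYG B=YBYB
After move 2 (F): F=GGWW U=WBOO R=WRBR D=RRYG L=OYOG
After move 3 (U'): U=BOWO F=OYWW R=GGBR B=WRYB L=YBOG
Query: U face = BOWO

Answer: B O W O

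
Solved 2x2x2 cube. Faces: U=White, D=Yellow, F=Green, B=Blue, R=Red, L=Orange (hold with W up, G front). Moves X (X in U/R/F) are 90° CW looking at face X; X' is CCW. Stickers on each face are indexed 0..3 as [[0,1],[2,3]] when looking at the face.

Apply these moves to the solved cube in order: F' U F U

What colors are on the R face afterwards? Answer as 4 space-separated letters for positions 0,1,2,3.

After move 1 (F'): F=GGGG U=WWRR R=YRYR D=OOYY L=OWOW
After move 2 (U): U=RWRW F=YRGG R=BBYR B=OWBB L=GGOW
After move 3 (F): F=GYGR U=RWWG R=RBWR D=YBYY L=GOOO
After move 4 (U): U=WRGW F=RBGR R=OWWR B=GOBB L=GYOO
Query: R face = OWWR

Answer: O W W R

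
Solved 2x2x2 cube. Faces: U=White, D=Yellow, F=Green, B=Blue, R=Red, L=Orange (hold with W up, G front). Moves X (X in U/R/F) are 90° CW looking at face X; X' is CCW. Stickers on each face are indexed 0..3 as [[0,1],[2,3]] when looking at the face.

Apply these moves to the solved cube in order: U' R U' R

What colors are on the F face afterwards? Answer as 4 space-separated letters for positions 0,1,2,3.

Answer: B B G R

Derivation:
After move 1 (U'): U=WWWW F=OOGG R=GGRR B=RRBB L=BBOO
After move 2 (R): R=RGRG U=WOWG F=OYGY D=YBYR B=WRWB
After move 3 (U'): U=OGWW F=BBGY R=OYRG B=RGWB L=WROO
After move 4 (R): R=ROGY U=OBWY F=BBGR D=YWYR B=WGGB
Query: F face = BBGR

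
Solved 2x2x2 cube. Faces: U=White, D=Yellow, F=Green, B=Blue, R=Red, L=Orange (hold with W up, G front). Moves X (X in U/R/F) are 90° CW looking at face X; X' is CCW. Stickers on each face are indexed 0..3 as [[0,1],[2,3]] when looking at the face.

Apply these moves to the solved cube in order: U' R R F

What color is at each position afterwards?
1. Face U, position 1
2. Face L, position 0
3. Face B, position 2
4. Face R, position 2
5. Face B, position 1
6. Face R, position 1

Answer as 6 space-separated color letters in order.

Answer: Y B O Y R R

Derivation:
After move 1 (U'): U=WWWW F=OOGG R=GGRR B=RRBB L=BBOO
After move 2 (R): R=RGRG U=WOWG F=OYGY D=YBYR B=WRWB
After move 3 (R): R=RRGG U=WYWY F=OBGR D=YWYW B=GROB
After move 4 (F): F=GORB U=WYOB R=WRYG D=GRYW L=BYOW
Query 1: U[1] = Y
Query 2: L[0] = B
Query 3: B[2] = O
Query 4: R[2] = Y
Query 5: B[1] = R
Query 6: R[1] = R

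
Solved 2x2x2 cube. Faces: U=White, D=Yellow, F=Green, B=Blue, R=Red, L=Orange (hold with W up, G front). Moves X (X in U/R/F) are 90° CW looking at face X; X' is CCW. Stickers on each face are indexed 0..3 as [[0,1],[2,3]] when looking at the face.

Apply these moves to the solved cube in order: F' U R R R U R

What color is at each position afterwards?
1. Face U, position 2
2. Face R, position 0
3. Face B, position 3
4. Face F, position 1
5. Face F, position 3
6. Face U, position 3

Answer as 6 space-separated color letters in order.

Answer: O B B R G W

Derivation:
After move 1 (F'): F=GGGG U=WWRR R=YRYR D=OOYY L=OWOW
After move 2 (U): U=RWRW F=YRGG R=BBYR B=OWBB L=GGOW
After move 3 (R): R=YBRB U=RRRG F=YOGY D=OBYO B=WWWB
After move 4 (R): R=RYBB U=RORY F=YBGO D=OWYW B=GWRB
After move 5 (R): R=BRBY U=RBRO F=YWGW D=ORYG B=YWOB
After move 6 (U): U=RROB F=BRGW R=YWBY B=GGOB L=YWOW
After move 7 (R): R=BYYW U=RROW F=BRGG D=OOYG B=BGRB
Query 1: U[2] = O
Query 2: R[0] = B
Query 3: B[3] = B
Query 4: F[1] = R
Query 5: F[3] = G
Query 6: U[3] = W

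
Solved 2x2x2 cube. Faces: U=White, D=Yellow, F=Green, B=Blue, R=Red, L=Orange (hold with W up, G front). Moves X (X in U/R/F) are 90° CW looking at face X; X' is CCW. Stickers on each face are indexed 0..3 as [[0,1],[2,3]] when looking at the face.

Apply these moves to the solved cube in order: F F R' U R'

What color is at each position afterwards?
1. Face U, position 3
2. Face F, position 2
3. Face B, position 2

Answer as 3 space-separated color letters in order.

After move 1 (F): F=GGGG U=WWOO R=WRWR D=RRYY L=OYOY
After move 2 (F): F=GGGG U=WWYY R=OROR D=WWYY L=OROR
After move 3 (R'): R=RROO U=WBYB F=GWGY D=WGYG B=YBWB
After move 4 (U): U=YWBB F=RRGY R=YBOO B=ORWB L=GWOR
After move 5 (R'): R=BOYO U=YWBO F=RWGB D=WRYY B=GRGB
Query 1: U[3] = O
Query 2: F[2] = G
Query 3: B[2] = G

Answer: O G G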